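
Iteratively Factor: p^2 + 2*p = (p)*(p + 2)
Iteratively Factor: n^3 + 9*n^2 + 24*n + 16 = (n + 4)*(n^2 + 5*n + 4) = (n + 1)*(n + 4)*(n + 4)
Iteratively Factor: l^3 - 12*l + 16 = (l - 2)*(l^2 + 2*l - 8) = (l - 2)^2*(l + 4)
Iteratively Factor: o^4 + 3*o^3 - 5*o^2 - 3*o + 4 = (o - 1)*(o^3 + 4*o^2 - o - 4) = (o - 1)*(o + 4)*(o^2 - 1) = (o - 1)^2*(o + 4)*(o + 1)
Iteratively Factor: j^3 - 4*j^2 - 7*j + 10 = (j - 5)*(j^2 + j - 2) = (j - 5)*(j + 2)*(j - 1)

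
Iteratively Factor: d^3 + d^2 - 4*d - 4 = (d - 2)*(d^2 + 3*d + 2) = (d - 2)*(d + 2)*(d + 1)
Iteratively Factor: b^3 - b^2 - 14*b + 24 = (b - 2)*(b^2 + b - 12) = (b - 2)*(b + 4)*(b - 3)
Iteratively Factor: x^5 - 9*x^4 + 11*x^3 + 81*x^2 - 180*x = (x - 4)*(x^4 - 5*x^3 - 9*x^2 + 45*x) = (x - 4)*(x + 3)*(x^3 - 8*x^2 + 15*x) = x*(x - 4)*(x + 3)*(x^2 - 8*x + 15) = x*(x - 4)*(x - 3)*(x + 3)*(x - 5)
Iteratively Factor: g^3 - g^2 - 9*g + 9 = (g + 3)*(g^2 - 4*g + 3) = (g - 3)*(g + 3)*(g - 1)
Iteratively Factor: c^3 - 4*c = (c - 2)*(c^2 + 2*c) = (c - 2)*(c + 2)*(c)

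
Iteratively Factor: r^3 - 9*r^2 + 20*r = (r)*(r^2 - 9*r + 20) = r*(r - 4)*(r - 5)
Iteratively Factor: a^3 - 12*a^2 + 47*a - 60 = (a - 5)*(a^2 - 7*a + 12) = (a - 5)*(a - 4)*(a - 3)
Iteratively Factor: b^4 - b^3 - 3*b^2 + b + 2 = (b - 1)*(b^3 - 3*b - 2) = (b - 1)*(b + 1)*(b^2 - b - 2) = (b - 1)*(b + 1)^2*(b - 2)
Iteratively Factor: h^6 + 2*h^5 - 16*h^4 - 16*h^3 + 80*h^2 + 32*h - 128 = (h + 4)*(h^5 - 2*h^4 - 8*h^3 + 16*h^2 + 16*h - 32) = (h - 2)*(h + 4)*(h^4 - 8*h^2 + 16) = (h - 2)*(h + 2)*(h + 4)*(h^3 - 2*h^2 - 4*h + 8) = (h - 2)^2*(h + 2)*(h + 4)*(h^2 - 4) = (h - 2)^3*(h + 2)*(h + 4)*(h + 2)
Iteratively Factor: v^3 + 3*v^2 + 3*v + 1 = (v + 1)*(v^2 + 2*v + 1) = (v + 1)^2*(v + 1)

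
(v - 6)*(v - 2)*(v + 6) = v^3 - 2*v^2 - 36*v + 72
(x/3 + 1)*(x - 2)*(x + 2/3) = x^3/3 + 5*x^2/9 - 16*x/9 - 4/3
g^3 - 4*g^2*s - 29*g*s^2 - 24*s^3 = (g - 8*s)*(g + s)*(g + 3*s)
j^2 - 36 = (j - 6)*(j + 6)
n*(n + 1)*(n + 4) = n^3 + 5*n^2 + 4*n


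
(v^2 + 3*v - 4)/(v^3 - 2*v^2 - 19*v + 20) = 1/(v - 5)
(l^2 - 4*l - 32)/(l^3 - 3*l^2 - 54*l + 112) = (l + 4)/(l^2 + 5*l - 14)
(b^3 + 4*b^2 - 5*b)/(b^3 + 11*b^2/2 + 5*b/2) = 2*(b - 1)/(2*b + 1)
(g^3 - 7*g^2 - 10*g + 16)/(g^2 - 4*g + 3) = (g^2 - 6*g - 16)/(g - 3)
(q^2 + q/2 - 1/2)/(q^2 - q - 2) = (q - 1/2)/(q - 2)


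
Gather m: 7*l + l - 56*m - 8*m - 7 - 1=8*l - 64*m - 8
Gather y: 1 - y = 1 - y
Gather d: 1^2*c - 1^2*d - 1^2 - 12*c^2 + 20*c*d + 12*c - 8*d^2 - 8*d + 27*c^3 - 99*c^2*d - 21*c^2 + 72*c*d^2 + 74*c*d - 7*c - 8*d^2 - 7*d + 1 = 27*c^3 - 33*c^2 + 6*c + d^2*(72*c - 16) + d*(-99*c^2 + 94*c - 16)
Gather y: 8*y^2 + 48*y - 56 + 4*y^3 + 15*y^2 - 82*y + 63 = 4*y^3 + 23*y^2 - 34*y + 7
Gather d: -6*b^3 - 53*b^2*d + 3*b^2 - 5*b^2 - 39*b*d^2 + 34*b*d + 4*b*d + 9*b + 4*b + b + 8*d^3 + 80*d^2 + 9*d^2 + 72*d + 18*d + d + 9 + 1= -6*b^3 - 2*b^2 + 14*b + 8*d^3 + d^2*(89 - 39*b) + d*(-53*b^2 + 38*b + 91) + 10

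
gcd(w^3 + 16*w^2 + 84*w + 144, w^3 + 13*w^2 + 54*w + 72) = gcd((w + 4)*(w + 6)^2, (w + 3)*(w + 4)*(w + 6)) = w^2 + 10*w + 24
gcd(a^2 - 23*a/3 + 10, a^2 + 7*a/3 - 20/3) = a - 5/3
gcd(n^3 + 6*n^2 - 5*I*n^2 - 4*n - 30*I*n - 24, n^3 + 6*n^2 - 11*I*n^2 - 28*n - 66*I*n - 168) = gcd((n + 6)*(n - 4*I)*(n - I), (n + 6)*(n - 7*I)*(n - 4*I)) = n^2 + n*(6 - 4*I) - 24*I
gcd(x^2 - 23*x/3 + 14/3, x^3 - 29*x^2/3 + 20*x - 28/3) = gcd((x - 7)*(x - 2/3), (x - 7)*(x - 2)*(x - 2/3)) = x^2 - 23*x/3 + 14/3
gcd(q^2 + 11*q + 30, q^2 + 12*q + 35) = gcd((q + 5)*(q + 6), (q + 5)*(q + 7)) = q + 5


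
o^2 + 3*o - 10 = (o - 2)*(o + 5)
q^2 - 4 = (q - 2)*(q + 2)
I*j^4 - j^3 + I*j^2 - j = j*(j + I)^2*(I*j + 1)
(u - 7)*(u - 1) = u^2 - 8*u + 7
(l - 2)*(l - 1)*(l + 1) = l^3 - 2*l^2 - l + 2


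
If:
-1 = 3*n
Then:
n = -1/3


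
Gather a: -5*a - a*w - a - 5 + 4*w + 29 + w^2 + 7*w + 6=a*(-w - 6) + w^2 + 11*w + 30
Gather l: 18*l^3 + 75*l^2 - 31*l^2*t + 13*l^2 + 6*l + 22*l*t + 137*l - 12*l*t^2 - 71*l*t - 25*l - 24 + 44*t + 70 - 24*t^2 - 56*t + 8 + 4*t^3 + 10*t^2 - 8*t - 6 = 18*l^3 + l^2*(88 - 31*t) + l*(-12*t^2 - 49*t + 118) + 4*t^3 - 14*t^2 - 20*t + 48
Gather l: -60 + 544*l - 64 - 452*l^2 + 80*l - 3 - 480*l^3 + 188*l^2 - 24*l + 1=-480*l^3 - 264*l^2 + 600*l - 126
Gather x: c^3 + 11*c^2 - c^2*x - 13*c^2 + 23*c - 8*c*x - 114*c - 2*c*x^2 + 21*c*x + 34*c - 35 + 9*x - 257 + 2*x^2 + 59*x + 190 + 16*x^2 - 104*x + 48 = c^3 - 2*c^2 - 57*c + x^2*(18 - 2*c) + x*(-c^2 + 13*c - 36) - 54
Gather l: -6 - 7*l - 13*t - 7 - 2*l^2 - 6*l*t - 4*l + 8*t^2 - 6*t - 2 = -2*l^2 + l*(-6*t - 11) + 8*t^2 - 19*t - 15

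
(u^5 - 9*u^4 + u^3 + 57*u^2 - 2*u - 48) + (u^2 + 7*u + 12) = u^5 - 9*u^4 + u^3 + 58*u^2 + 5*u - 36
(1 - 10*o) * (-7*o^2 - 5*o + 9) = 70*o^3 + 43*o^2 - 95*o + 9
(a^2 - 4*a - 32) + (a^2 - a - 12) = 2*a^2 - 5*a - 44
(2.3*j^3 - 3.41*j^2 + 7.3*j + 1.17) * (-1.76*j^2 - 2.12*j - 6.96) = -4.048*j^5 + 1.1256*j^4 - 21.6268*j^3 + 6.1984*j^2 - 53.2884*j - 8.1432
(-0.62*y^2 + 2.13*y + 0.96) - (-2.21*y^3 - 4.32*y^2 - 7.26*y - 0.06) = 2.21*y^3 + 3.7*y^2 + 9.39*y + 1.02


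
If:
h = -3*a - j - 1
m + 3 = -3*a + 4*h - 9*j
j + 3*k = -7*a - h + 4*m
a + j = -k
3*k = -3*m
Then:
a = -1/2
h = 3/7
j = 1/14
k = 3/7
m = -3/7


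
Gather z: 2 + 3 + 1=6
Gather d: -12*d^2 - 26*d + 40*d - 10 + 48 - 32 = -12*d^2 + 14*d + 6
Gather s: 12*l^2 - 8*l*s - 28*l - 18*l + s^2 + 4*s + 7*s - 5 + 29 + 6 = 12*l^2 - 46*l + s^2 + s*(11 - 8*l) + 30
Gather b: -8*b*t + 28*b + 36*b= b*(64 - 8*t)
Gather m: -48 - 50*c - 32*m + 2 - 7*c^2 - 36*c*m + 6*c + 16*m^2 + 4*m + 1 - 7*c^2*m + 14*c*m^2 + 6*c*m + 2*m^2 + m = -7*c^2 - 44*c + m^2*(14*c + 18) + m*(-7*c^2 - 30*c - 27) - 45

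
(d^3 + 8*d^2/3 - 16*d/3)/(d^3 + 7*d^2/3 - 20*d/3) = (3*d - 4)/(3*d - 5)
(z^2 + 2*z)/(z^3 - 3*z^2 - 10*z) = 1/(z - 5)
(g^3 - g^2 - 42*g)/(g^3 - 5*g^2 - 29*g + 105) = g*(g + 6)/(g^2 + 2*g - 15)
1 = 1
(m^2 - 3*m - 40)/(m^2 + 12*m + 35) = (m - 8)/(m + 7)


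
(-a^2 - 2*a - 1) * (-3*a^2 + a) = 3*a^4 + 5*a^3 + a^2 - a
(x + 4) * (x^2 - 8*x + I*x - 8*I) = x^3 - 4*x^2 + I*x^2 - 32*x - 4*I*x - 32*I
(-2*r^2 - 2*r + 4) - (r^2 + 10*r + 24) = -3*r^2 - 12*r - 20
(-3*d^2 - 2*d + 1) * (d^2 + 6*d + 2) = -3*d^4 - 20*d^3 - 17*d^2 + 2*d + 2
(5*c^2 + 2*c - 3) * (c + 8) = 5*c^3 + 42*c^2 + 13*c - 24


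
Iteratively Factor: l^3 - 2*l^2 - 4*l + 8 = (l + 2)*(l^2 - 4*l + 4) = (l - 2)*(l + 2)*(l - 2)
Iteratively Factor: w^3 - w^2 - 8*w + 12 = (w - 2)*(w^2 + w - 6) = (w - 2)*(w + 3)*(w - 2)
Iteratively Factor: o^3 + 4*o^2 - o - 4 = (o - 1)*(o^2 + 5*o + 4) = (o - 1)*(o + 4)*(o + 1)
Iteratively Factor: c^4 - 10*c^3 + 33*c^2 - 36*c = (c - 3)*(c^3 - 7*c^2 + 12*c) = (c - 3)^2*(c^2 - 4*c) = (c - 4)*(c - 3)^2*(c)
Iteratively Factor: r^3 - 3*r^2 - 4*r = (r + 1)*(r^2 - 4*r) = r*(r + 1)*(r - 4)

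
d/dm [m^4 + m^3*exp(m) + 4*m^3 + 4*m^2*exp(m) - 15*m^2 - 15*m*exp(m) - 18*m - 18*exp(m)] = m^3*exp(m) + 4*m^3 + 7*m^2*exp(m) + 12*m^2 - 7*m*exp(m) - 30*m - 33*exp(m) - 18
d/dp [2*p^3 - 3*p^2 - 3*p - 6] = 6*p^2 - 6*p - 3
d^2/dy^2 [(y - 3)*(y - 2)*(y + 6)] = 6*y + 2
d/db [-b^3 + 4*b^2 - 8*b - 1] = -3*b^2 + 8*b - 8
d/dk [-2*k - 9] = -2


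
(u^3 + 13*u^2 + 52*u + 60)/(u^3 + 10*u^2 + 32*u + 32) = (u^2 + 11*u + 30)/(u^2 + 8*u + 16)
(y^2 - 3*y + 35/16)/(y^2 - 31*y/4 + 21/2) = (y - 5/4)/(y - 6)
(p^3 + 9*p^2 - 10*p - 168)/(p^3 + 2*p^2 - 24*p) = (p + 7)/p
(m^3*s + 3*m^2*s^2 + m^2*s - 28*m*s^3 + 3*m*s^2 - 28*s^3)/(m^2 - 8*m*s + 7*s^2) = s*(m^3 + 3*m^2*s + m^2 - 28*m*s^2 + 3*m*s - 28*s^2)/(m^2 - 8*m*s + 7*s^2)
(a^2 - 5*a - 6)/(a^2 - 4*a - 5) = (a - 6)/(a - 5)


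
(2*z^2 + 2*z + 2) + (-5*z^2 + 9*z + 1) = -3*z^2 + 11*z + 3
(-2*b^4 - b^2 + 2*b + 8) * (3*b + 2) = -6*b^5 - 4*b^4 - 3*b^3 + 4*b^2 + 28*b + 16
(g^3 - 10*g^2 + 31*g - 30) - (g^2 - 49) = g^3 - 11*g^2 + 31*g + 19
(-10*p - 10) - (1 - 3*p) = -7*p - 11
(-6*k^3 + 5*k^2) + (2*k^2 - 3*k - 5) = -6*k^3 + 7*k^2 - 3*k - 5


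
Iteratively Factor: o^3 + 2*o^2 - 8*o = (o - 2)*(o^2 + 4*o) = (o - 2)*(o + 4)*(o)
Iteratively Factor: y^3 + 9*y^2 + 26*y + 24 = (y + 3)*(y^2 + 6*y + 8) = (y + 2)*(y + 3)*(y + 4)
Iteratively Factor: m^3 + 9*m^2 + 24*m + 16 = (m + 1)*(m^2 + 8*m + 16) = (m + 1)*(m + 4)*(m + 4)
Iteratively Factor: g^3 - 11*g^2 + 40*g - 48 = (g - 4)*(g^2 - 7*g + 12) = (g - 4)*(g - 3)*(g - 4)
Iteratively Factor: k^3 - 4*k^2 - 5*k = (k - 5)*(k^2 + k) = k*(k - 5)*(k + 1)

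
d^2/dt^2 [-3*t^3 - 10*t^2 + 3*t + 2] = -18*t - 20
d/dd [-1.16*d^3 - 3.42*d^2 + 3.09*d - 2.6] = -3.48*d^2 - 6.84*d + 3.09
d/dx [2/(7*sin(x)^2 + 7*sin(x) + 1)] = -14*(2*sin(x) + 1)*cos(x)/(7*sin(x)^2 + 7*sin(x) + 1)^2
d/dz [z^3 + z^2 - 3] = z*(3*z + 2)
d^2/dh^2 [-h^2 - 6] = -2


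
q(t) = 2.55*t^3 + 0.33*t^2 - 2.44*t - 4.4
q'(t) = 7.65*t^2 + 0.66*t - 2.44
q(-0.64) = -3.37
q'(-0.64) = 0.27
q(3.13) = 69.39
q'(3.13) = 74.57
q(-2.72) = -46.64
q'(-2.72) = 52.36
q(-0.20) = -3.92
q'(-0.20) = -2.27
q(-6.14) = -567.24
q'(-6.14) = 281.91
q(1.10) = -3.29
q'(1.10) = 7.54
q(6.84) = 810.38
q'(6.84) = 359.98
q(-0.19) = -3.94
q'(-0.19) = -2.29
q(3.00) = 60.10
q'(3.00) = 68.39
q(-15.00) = -8499.80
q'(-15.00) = 1708.91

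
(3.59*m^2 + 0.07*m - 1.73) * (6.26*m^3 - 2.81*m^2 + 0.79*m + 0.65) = 22.4734*m^5 - 9.6497*m^4 - 8.1904*m^3 + 7.2501*m^2 - 1.3212*m - 1.1245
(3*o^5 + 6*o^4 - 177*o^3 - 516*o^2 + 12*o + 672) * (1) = 3*o^5 + 6*o^4 - 177*o^3 - 516*o^2 + 12*o + 672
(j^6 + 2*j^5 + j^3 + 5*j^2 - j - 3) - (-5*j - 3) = j^6 + 2*j^5 + j^3 + 5*j^2 + 4*j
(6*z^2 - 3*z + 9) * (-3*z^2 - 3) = -18*z^4 + 9*z^3 - 45*z^2 + 9*z - 27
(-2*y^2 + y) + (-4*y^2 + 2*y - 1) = -6*y^2 + 3*y - 1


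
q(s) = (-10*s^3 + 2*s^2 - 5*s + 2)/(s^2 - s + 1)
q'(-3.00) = -9.44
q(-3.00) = 23.46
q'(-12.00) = -9.97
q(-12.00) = 112.29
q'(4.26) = -10.11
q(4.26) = -50.79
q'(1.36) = -16.60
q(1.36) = -17.63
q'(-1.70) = -8.41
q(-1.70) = 11.70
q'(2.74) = -10.76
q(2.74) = -35.09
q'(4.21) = -10.11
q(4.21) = -50.28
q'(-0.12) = -2.66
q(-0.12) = 2.33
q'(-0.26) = -2.96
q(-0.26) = 2.72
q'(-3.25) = -9.53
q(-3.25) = 25.83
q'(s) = (1 - 2*s)*(-10*s^3 + 2*s^2 - 5*s + 2)/(s^2 - s + 1)^2 + (-30*s^2 + 4*s - 5)/(s^2 - s + 1)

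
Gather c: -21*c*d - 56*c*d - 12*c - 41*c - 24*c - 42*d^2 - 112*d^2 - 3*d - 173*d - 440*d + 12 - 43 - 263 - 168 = c*(-77*d - 77) - 154*d^2 - 616*d - 462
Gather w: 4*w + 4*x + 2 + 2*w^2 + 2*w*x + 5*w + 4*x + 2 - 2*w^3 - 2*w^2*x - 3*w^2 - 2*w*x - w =-2*w^3 + w^2*(-2*x - 1) + 8*w + 8*x + 4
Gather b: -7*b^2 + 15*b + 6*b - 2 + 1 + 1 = -7*b^2 + 21*b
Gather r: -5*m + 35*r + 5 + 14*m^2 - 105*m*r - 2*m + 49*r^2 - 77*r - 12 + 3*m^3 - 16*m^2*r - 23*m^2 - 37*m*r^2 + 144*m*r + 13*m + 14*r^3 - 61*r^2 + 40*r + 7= 3*m^3 - 9*m^2 + 6*m + 14*r^3 + r^2*(-37*m - 12) + r*(-16*m^2 + 39*m - 2)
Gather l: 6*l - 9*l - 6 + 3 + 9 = 6 - 3*l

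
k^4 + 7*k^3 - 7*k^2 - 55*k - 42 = (k - 3)*(k + 1)*(k + 2)*(k + 7)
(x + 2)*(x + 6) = x^2 + 8*x + 12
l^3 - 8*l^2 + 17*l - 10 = (l - 5)*(l - 2)*(l - 1)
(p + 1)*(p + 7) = p^2 + 8*p + 7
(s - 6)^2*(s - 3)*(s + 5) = s^4 - 10*s^3 - 3*s^2 + 252*s - 540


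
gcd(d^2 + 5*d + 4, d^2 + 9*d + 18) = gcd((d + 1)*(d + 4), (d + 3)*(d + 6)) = 1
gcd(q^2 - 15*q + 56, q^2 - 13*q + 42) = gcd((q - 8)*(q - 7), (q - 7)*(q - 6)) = q - 7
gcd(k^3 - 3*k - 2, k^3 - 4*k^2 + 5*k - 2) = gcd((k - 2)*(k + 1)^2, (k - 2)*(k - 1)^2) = k - 2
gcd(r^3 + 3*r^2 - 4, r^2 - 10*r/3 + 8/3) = 1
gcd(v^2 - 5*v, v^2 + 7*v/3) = v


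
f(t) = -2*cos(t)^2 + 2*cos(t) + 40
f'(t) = 4*sin(t)*cos(t) - 2*sin(t)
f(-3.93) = 37.60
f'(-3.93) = -3.42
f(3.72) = 36.92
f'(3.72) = 2.92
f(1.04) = 40.50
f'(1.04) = 0.02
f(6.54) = 40.06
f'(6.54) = 0.47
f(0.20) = 40.04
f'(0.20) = 0.38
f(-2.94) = 36.12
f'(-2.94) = 1.19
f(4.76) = 40.09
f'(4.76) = 1.81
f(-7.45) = 40.48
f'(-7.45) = 0.39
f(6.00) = 40.08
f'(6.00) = -0.51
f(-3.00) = 36.06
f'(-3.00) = 0.84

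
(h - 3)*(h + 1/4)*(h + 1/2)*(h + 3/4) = h^4 - 3*h^3/2 - 61*h^2/16 - 63*h/32 - 9/32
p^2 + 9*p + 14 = (p + 2)*(p + 7)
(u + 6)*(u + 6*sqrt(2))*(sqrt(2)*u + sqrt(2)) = sqrt(2)*u^3 + 7*sqrt(2)*u^2 + 12*u^2 + 6*sqrt(2)*u + 84*u + 72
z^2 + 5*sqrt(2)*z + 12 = (z + 2*sqrt(2))*(z + 3*sqrt(2))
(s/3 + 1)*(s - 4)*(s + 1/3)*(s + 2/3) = s^4/3 - 115*s^2/27 - 110*s/27 - 8/9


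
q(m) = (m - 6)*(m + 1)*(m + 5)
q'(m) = (m - 6)*(m + 1) + (m - 6)*(m + 5) + (m + 1)*(m + 5)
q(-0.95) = -1.41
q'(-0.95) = -28.29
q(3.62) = -94.78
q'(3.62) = 8.31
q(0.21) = -36.50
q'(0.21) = -30.87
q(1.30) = -68.10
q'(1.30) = -25.93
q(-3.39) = 36.13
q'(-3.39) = 3.48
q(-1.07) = 1.94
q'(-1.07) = -27.57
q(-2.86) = 35.27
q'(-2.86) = -6.46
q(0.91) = -57.46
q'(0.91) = -28.52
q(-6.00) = -60.00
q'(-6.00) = 77.00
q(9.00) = 420.00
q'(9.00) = 212.00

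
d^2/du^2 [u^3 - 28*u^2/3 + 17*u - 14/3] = 6*u - 56/3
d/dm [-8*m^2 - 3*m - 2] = -16*m - 3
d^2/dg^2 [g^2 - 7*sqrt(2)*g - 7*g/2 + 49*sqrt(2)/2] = 2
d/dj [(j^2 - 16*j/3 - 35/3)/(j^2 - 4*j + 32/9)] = 6*(18*j^2 + 411*j - 886)/(81*j^4 - 648*j^3 + 1872*j^2 - 2304*j + 1024)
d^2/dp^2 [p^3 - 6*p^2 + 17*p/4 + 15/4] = 6*p - 12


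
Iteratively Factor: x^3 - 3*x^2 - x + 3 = (x - 3)*(x^2 - 1) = (x - 3)*(x - 1)*(x + 1)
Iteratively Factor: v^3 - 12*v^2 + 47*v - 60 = (v - 4)*(v^2 - 8*v + 15) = (v - 5)*(v - 4)*(v - 3)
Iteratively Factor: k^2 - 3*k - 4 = (k - 4)*(k + 1)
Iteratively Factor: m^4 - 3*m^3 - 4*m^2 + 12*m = (m - 2)*(m^3 - m^2 - 6*m) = m*(m - 2)*(m^2 - m - 6) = m*(m - 2)*(m + 2)*(m - 3)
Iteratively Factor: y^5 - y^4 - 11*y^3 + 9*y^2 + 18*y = (y + 1)*(y^4 - 2*y^3 - 9*y^2 + 18*y) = (y - 2)*(y + 1)*(y^3 - 9*y) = y*(y - 2)*(y + 1)*(y^2 - 9) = y*(y - 2)*(y + 1)*(y + 3)*(y - 3)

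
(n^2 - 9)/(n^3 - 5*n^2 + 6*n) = (n + 3)/(n*(n - 2))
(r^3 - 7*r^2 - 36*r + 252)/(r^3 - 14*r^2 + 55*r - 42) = (r + 6)/(r - 1)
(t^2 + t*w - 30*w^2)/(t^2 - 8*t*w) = (t^2 + t*w - 30*w^2)/(t*(t - 8*w))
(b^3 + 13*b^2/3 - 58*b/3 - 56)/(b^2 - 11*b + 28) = (b^2 + 25*b/3 + 14)/(b - 7)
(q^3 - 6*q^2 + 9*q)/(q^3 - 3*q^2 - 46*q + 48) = q*(q^2 - 6*q + 9)/(q^3 - 3*q^2 - 46*q + 48)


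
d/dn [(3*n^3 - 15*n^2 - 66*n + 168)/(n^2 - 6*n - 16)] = 3*(n^4 - 12*n^3 + 4*n^2 + 48*n + 688)/(n^4 - 12*n^3 + 4*n^2 + 192*n + 256)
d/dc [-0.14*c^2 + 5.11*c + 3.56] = 5.11 - 0.28*c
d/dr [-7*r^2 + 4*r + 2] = 4 - 14*r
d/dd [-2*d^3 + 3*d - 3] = 3 - 6*d^2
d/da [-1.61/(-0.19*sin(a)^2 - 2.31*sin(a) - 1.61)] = -(0.6118*sin(a) + 3.7191)*cos(a)/(0.19*sin(a)^2 + 2.31*sin(a) + 1.61)^2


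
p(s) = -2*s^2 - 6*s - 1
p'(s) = -4*s - 6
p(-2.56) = 1.25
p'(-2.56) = 4.24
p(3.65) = -49.54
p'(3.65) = -20.60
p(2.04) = -21.56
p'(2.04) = -14.16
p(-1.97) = 3.06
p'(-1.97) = 1.88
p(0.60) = -5.32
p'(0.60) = -8.40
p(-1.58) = 3.49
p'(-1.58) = 0.32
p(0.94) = -8.41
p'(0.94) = -9.76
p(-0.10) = -0.42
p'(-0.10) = -5.60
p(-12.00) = -217.00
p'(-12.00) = 42.00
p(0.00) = -1.00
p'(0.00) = -6.00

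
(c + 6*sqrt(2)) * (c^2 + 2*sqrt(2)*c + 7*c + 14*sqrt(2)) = c^3 + 7*c^2 + 8*sqrt(2)*c^2 + 24*c + 56*sqrt(2)*c + 168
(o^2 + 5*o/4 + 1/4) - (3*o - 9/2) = o^2 - 7*o/4 + 19/4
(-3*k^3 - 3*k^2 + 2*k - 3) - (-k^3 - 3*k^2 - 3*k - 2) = -2*k^3 + 5*k - 1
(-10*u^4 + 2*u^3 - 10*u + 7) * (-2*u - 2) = 20*u^5 + 16*u^4 - 4*u^3 + 20*u^2 + 6*u - 14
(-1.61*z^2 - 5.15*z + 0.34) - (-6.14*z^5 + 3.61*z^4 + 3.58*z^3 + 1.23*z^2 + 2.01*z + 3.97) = 6.14*z^5 - 3.61*z^4 - 3.58*z^3 - 2.84*z^2 - 7.16*z - 3.63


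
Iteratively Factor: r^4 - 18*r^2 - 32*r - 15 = (r - 5)*(r^3 + 5*r^2 + 7*r + 3) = (r - 5)*(r + 3)*(r^2 + 2*r + 1) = (r - 5)*(r + 1)*(r + 3)*(r + 1)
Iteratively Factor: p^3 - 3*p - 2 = (p + 1)*(p^2 - p - 2) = (p + 1)^2*(p - 2)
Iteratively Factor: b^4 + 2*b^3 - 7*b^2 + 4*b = (b)*(b^3 + 2*b^2 - 7*b + 4) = b*(b + 4)*(b^2 - 2*b + 1) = b*(b - 1)*(b + 4)*(b - 1)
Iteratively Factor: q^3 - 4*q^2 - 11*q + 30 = (q - 2)*(q^2 - 2*q - 15) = (q - 5)*(q - 2)*(q + 3)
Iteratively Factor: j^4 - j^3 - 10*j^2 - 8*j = (j)*(j^3 - j^2 - 10*j - 8) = j*(j - 4)*(j^2 + 3*j + 2) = j*(j - 4)*(j + 2)*(j + 1)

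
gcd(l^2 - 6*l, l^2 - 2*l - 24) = l - 6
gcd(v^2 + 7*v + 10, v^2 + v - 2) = v + 2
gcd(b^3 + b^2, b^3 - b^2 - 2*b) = b^2 + b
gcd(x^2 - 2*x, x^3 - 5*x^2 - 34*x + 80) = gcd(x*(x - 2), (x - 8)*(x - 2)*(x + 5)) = x - 2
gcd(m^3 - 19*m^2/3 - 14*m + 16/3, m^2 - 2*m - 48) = m - 8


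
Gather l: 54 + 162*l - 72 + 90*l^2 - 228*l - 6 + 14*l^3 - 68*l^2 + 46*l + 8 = 14*l^3 + 22*l^2 - 20*l - 16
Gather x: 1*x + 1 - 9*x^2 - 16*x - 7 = -9*x^2 - 15*x - 6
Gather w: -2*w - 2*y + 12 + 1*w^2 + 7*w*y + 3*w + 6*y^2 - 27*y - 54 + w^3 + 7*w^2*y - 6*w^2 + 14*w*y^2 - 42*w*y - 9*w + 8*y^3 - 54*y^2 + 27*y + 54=w^3 + w^2*(7*y - 5) + w*(14*y^2 - 35*y - 8) + 8*y^3 - 48*y^2 - 2*y + 12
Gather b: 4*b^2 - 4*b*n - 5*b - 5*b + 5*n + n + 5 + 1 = 4*b^2 + b*(-4*n - 10) + 6*n + 6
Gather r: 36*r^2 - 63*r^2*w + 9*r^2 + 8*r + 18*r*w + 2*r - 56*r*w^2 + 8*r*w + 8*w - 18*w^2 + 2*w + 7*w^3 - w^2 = r^2*(45 - 63*w) + r*(-56*w^2 + 26*w + 10) + 7*w^3 - 19*w^2 + 10*w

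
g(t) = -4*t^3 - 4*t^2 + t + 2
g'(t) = -12*t^2 - 8*t + 1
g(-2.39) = 31.37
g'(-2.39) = -48.43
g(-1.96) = 14.79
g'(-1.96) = -29.42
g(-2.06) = 17.93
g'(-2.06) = -33.44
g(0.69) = -0.53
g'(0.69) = -10.23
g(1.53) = -20.16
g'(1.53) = -39.33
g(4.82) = -534.03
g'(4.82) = -316.35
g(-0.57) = 0.87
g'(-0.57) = 1.66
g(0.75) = -1.19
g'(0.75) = -11.75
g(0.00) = 2.00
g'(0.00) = 1.00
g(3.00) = -139.00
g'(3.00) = -131.00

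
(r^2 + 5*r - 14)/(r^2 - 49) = (r - 2)/(r - 7)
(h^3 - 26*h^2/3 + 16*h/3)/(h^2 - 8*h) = h - 2/3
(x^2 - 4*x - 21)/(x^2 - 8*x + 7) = (x + 3)/(x - 1)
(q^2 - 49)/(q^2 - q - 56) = (q - 7)/(q - 8)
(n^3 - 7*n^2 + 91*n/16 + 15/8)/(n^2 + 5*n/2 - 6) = (16*n^3 - 112*n^2 + 91*n + 30)/(8*(2*n^2 + 5*n - 12))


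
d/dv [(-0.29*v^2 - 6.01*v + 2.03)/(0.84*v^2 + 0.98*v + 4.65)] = (4.7642*v^2 - 6.1074*v - 29.9359)/(0.7056*v^4 + 1.6464*v^3 + 8.7724*v^2 + 9.114*v + 21.6225)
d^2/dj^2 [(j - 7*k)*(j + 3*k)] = 2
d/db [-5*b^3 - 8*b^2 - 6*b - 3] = -15*b^2 - 16*b - 6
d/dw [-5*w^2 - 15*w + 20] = -10*w - 15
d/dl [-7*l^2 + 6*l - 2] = 6 - 14*l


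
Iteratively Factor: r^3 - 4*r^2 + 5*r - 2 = (r - 1)*(r^2 - 3*r + 2) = (r - 1)^2*(r - 2)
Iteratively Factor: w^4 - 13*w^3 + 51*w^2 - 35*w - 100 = (w + 1)*(w^3 - 14*w^2 + 65*w - 100) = (w - 5)*(w + 1)*(w^2 - 9*w + 20) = (w - 5)*(w - 4)*(w + 1)*(w - 5)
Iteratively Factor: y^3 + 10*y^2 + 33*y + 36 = (y + 3)*(y^2 + 7*y + 12) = (y + 3)^2*(y + 4)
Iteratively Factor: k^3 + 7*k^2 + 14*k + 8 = (k + 4)*(k^2 + 3*k + 2) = (k + 2)*(k + 4)*(k + 1)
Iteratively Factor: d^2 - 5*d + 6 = (d - 3)*(d - 2)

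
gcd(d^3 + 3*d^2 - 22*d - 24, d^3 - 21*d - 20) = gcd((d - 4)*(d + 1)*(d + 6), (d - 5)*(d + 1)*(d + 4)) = d + 1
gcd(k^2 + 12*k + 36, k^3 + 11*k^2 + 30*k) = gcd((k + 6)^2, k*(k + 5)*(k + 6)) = k + 6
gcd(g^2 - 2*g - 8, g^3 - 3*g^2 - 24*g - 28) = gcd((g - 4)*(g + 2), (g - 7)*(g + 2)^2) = g + 2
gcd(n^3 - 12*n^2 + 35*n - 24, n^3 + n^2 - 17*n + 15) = n^2 - 4*n + 3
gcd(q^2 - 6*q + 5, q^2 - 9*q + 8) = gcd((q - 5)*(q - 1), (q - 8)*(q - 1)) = q - 1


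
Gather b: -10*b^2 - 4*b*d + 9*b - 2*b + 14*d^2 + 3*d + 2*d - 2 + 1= -10*b^2 + b*(7 - 4*d) + 14*d^2 + 5*d - 1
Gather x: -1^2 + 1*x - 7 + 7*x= 8*x - 8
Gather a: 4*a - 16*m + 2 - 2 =4*a - 16*m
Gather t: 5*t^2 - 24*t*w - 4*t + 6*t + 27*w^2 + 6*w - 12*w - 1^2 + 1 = 5*t^2 + t*(2 - 24*w) + 27*w^2 - 6*w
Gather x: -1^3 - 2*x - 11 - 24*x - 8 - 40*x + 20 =-66*x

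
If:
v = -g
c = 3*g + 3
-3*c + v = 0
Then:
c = 3/10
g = -9/10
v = 9/10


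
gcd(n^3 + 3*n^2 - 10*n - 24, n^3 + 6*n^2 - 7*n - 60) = n^2 + n - 12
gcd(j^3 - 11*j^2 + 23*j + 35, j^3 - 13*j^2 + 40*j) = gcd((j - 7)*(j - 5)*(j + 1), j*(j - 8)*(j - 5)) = j - 5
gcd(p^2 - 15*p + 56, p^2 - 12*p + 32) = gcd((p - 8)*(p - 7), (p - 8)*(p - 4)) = p - 8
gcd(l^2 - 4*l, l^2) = l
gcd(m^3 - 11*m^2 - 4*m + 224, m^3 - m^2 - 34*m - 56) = m^2 - 3*m - 28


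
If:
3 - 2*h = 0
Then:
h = 3/2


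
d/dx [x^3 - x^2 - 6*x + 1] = 3*x^2 - 2*x - 6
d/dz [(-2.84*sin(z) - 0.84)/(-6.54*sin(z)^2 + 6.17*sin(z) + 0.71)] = (-18.5736*sin(z)^2 - 10.9872*sin(z) + 3.1664)*cos(z)/(42.7716*sin(z)^4 - 80.7036*sin(z)^3 + 28.7821*sin(z)^2 + 8.7614*sin(z) + 0.5041)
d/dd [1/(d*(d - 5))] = (5 - 2*d)/(d^2*(d^2 - 10*d + 25))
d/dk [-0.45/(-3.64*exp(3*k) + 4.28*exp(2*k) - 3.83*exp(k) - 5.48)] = (-4.914*exp(2*k) + 3.852*exp(k) - 1.7235)*exp(k)/(3.64*exp(3*k) - 4.28*exp(2*k) + 3.83*exp(k) + 5.48)^2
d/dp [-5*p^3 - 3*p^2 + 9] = 3*p*(-5*p - 2)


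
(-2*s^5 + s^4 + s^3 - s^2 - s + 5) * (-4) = 8*s^5 - 4*s^4 - 4*s^3 + 4*s^2 + 4*s - 20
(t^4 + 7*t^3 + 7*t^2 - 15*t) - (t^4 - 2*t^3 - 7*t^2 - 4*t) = 9*t^3 + 14*t^2 - 11*t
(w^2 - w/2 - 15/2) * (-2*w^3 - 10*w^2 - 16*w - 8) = -2*w^5 - 9*w^4 + 4*w^3 + 75*w^2 + 124*w + 60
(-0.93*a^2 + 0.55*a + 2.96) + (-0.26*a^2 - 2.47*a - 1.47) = -1.19*a^2 - 1.92*a + 1.49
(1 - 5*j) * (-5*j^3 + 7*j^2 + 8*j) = 25*j^4 - 40*j^3 - 33*j^2 + 8*j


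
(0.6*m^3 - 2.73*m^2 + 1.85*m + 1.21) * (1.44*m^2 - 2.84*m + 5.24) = 0.864*m^5 - 5.6352*m^4 + 13.5612*m^3 - 17.8168*m^2 + 6.2576*m + 6.3404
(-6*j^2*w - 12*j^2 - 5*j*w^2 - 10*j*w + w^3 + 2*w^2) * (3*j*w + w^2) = -18*j^3*w^2 - 36*j^3*w - 21*j^2*w^3 - 42*j^2*w^2 - 2*j*w^4 - 4*j*w^3 + w^5 + 2*w^4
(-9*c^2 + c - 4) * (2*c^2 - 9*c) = -18*c^4 + 83*c^3 - 17*c^2 + 36*c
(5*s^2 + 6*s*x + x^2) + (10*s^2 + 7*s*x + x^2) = 15*s^2 + 13*s*x + 2*x^2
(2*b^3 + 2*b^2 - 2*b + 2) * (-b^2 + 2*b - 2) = -2*b^5 + 2*b^4 + 2*b^3 - 10*b^2 + 8*b - 4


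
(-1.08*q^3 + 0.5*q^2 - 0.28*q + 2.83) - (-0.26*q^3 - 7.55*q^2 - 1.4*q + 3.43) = -0.82*q^3 + 8.05*q^2 + 1.12*q - 0.6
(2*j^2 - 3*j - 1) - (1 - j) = 2*j^2 - 2*j - 2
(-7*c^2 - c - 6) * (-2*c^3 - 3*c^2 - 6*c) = 14*c^5 + 23*c^4 + 57*c^3 + 24*c^2 + 36*c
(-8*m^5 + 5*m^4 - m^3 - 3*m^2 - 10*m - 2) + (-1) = -8*m^5 + 5*m^4 - m^3 - 3*m^2 - 10*m - 3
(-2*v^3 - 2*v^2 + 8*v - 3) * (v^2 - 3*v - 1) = -2*v^5 + 4*v^4 + 16*v^3 - 25*v^2 + v + 3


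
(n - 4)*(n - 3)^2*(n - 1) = n^4 - 11*n^3 + 43*n^2 - 69*n + 36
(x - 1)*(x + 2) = x^2 + x - 2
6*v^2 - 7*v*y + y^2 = (-6*v + y)*(-v + y)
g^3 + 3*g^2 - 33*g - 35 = (g - 5)*(g + 1)*(g + 7)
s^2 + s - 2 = (s - 1)*(s + 2)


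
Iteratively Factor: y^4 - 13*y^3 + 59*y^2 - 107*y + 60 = (y - 5)*(y^3 - 8*y^2 + 19*y - 12) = (y - 5)*(y - 1)*(y^2 - 7*y + 12) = (y - 5)*(y - 3)*(y - 1)*(y - 4)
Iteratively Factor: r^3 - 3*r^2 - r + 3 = (r - 1)*(r^2 - 2*r - 3) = (r - 3)*(r - 1)*(r + 1)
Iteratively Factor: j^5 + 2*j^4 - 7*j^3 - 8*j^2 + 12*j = (j - 2)*(j^4 + 4*j^3 + j^2 - 6*j) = (j - 2)*(j + 3)*(j^3 + j^2 - 2*j) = (j - 2)*(j - 1)*(j + 3)*(j^2 + 2*j) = j*(j - 2)*(j - 1)*(j + 3)*(j + 2)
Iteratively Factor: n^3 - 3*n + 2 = (n - 1)*(n^2 + n - 2) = (n - 1)^2*(n + 2)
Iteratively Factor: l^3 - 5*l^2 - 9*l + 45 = (l + 3)*(l^2 - 8*l + 15) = (l - 3)*(l + 3)*(l - 5)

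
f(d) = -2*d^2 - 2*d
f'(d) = -4*d - 2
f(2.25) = -14.62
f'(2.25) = -11.00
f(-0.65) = 0.46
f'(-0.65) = 0.60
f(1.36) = -6.42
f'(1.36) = -7.44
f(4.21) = -43.87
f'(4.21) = -18.84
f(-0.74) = 0.38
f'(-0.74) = 0.96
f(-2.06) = -4.37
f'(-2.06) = 6.24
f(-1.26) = -0.66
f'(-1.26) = 3.04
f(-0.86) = 0.24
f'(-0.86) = 1.44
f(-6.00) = -60.00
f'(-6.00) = 22.00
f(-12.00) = -264.00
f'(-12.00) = 46.00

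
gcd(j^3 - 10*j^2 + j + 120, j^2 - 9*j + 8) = j - 8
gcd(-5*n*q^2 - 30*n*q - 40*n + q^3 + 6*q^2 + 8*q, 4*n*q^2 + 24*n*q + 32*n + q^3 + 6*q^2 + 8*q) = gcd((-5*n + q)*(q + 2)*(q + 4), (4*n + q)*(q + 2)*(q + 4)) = q^2 + 6*q + 8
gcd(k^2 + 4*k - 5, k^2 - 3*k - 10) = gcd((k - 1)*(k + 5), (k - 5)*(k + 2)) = 1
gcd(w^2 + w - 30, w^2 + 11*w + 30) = w + 6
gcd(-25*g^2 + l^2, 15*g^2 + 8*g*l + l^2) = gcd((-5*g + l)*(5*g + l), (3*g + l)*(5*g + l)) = 5*g + l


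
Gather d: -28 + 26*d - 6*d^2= -6*d^2 + 26*d - 28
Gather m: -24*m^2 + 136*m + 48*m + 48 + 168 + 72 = -24*m^2 + 184*m + 288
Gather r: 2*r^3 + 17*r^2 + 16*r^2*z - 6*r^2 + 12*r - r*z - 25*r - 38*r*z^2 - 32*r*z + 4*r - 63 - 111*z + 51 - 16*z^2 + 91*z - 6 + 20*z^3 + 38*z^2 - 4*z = 2*r^3 + r^2*(16*z + 11) + r*(-38*z^2 - 33*z - 9) + 20*z^3 + 22*z^2 - 24*z - 18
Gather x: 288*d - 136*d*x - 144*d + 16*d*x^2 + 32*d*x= 16*d*x^2 - 104*d*x + 144*d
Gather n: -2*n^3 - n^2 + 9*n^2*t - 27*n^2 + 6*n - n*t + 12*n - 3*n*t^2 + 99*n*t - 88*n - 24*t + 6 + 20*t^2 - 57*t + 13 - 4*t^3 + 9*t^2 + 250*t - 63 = -2*n^3 + n^2*(9*t - 28) + n*(-3*t^2 + 98*t - 70) - 4*t^3 + 29*t^2 + 169*t - 44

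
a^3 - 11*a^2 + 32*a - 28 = (a - 7)*(a - 2)^2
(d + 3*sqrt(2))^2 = d^2 + 6*sqrt(2)*d + 18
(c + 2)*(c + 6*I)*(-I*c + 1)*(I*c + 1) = c^4 + 2*c^3 + 6*I*c^3 + c^2 + 12*I*c^2 + 2*c + 6*I*c + 12*I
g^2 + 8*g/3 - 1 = (g - 1/3)*(g + 3)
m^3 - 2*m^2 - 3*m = m*(m - 3)*(m + 1)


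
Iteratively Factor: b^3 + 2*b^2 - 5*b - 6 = (b + 3)*(b^2 - b - 2) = (b - 2)*(b + 3)*(b + 1)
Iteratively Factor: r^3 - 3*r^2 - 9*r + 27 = (r - 3)*(r^2 - 9) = (r - 3)^2*(r + 3)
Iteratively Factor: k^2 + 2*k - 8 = (k - 2)*(k + 4)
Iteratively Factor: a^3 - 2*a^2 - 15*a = (a - 5)*(a^2 + 3*a) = a*(a - 5)*(a + 3)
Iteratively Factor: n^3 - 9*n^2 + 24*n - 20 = (n - 2)*(n^2 - 7*n + 10) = (n - 5)*(n - 2)*(n - 2)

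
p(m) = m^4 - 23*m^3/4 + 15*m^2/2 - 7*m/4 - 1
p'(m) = 4*m^3 - 69*m^2/4 + 15*m - 7/4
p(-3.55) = 515.80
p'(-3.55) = -451.35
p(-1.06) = 17.39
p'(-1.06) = -41.80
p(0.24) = -1.06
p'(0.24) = 0.91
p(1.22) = -0.20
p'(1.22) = -1.86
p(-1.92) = 84.30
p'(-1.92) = -122.45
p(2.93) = -12.67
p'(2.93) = -5.27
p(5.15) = 106.95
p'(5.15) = 164.35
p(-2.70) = 224.72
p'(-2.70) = -246.73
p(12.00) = 11858.00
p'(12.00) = 4606.25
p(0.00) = -1.00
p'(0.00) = -1.75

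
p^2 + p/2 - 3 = (p - 3/2)*(p + 2)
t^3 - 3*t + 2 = (t - 1)^2*(t + 2)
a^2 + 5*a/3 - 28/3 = (a - 7/3)*(a + 4)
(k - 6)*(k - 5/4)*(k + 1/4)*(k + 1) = k^4 - 6*k^3 - 21*k^2/16 + 121*k/16 + 15/8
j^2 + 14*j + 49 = (j + 7)^2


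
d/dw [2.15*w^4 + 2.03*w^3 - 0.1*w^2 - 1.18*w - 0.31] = 8.6*w^3 + 6.09*w^2 - 0.2*w - 1.18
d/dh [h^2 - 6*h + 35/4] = 2*h - 6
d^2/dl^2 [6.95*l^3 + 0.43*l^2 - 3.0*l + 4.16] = 41.7*l + 0.86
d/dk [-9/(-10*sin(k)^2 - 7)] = -90*sin(2*k)/(5*cos(2*k) - 12)^2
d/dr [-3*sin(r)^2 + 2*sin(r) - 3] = 2*(1 - 3*sin(r))*cos(r)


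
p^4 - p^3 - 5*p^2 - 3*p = p*(p - 3)*(p + 1)^2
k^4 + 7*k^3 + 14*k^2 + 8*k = k*(k + 1)*(k + 2)*(k + 4)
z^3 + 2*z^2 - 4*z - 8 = (z - 2)*(z + 2)^2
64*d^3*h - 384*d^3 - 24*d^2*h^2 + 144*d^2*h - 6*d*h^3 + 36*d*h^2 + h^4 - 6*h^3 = (-8*d + h)*(-2*d + h)*(4*d + h)*(h - 6)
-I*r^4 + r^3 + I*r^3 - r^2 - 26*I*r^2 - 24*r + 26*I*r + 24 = (r - 4*I)*(r - I)*(r + 6*I)*(-I*r + I)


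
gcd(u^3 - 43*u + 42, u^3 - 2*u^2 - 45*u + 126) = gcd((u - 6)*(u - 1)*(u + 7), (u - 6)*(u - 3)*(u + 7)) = u^2 + u - 42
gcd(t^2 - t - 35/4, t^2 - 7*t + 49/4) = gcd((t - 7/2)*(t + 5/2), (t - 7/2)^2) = t - 7/2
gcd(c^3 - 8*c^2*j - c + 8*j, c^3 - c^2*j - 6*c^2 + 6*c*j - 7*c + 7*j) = c + 1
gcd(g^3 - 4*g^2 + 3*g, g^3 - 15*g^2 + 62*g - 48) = g - 1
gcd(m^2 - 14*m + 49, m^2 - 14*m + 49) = m^2 - 14*m + 49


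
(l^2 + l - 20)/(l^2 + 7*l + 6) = (l^2 + l - 20)/(l^2 + 7*l + 6)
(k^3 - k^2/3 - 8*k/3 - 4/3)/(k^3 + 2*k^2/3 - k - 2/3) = (k - 2)/(k - 1)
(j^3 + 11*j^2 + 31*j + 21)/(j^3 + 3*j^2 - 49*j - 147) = (j + 1)/(j - 7)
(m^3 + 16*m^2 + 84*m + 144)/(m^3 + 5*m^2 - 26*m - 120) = (m + 6)/(m - 5)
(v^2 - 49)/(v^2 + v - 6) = (v^2 - 49)/(v^2 + v - 6)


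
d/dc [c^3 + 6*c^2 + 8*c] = 3*c^2 + 12*c + 8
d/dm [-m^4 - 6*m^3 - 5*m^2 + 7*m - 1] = -4*m^3 - 18*m^2 - 10*m + 7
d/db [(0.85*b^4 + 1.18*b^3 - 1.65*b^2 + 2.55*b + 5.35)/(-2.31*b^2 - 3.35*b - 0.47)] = (-3.927*b^5 - 11.2683*b^4 - 9.504*b^3 + 9.7542*b^2 + 26.268*b + 16.724)/(5.3361*b^4 + 15.477*b^3 + 13.3939*b^2 + 3.149*b + 0.2209)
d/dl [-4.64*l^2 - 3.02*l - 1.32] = -9.28*l - 3.02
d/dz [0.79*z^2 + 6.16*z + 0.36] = 1.58*z + 6.16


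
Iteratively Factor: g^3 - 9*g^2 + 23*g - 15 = (g - 1)*(g^2 - 8*g + 15) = (g - 3)*(g - 1)*(g - 5)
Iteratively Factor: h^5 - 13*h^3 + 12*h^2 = (h)*(h^4 - 13*h^2 + 12*h) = h*(h + 4)*(h^3 - 4*h^2 + 3*h) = h^2*(h + 4)*(h^2 - 4*h + 3) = h^2*(h - 1)*(h + 4)*(h - 3)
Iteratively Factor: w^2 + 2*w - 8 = (w + 4)*(w - 2)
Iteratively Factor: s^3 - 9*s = (s - 3)*(s^2 + 3*s) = (s - 3)*(s + 3)*(s)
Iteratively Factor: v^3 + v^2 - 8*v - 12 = (v + 2)*(v^2 - v - 6) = (v + 2)^2*(v - 3)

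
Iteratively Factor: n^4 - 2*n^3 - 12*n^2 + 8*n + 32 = (n + 2)*(n^3 - 4*n^2 - 4*n + 16) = (n - 2)*(n + 2)*(n^2 - 2*n - 8) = (n - 4)*(n - 2)*(n + 2)*(n + 2)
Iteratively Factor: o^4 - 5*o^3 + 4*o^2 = (o)*(o^3 - 5*o^2 + 4*o) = o^2*(o^2 - 5*o + 4) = o^2*(o - 4)*(o - 1)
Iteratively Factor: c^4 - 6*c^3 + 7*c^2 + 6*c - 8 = (c + 1)*(c^3 - 7*c^2 + 14*c - 8) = (c - 4)*(c + 1)*(c^2 - 3*c + 2) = (c - 4)*(c - 1)*(c + 1)*(c - 2)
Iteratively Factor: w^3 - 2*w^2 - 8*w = (w - 4)*(w^2 + 2*w) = w*(w - 4)*(w + 2)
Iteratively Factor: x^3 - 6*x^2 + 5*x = (x)*(x^2 - 6*x + 5) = x*(x - 5)*(x - 1)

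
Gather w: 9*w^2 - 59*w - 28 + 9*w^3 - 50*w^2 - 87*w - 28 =9*w^3 - 41*w^2 - 146*w - 56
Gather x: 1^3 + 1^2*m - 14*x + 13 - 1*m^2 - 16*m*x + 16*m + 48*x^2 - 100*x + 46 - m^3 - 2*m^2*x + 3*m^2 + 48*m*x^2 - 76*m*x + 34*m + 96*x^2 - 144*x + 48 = -m^3 + 2*m^2 + 51*m + x^2*(48*m + 144) + x*(-2*m^2 - 92*m - 258) + 108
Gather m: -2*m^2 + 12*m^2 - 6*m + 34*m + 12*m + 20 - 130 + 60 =10*m^2 + 40*m - 50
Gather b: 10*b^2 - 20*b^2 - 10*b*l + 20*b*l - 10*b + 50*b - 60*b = -10*b^2 + b*(10*l - 20)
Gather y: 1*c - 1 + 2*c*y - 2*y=c + y*(2*c - 2) - 1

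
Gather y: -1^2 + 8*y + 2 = 8*y + 1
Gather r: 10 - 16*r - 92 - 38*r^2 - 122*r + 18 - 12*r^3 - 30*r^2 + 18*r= -12*r^3 - 68*r^2 - 120*r - 64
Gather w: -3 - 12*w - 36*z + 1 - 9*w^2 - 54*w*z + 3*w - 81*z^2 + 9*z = -9*w^2 + w*(-54*z - 9) - 81*z^2 - 27*z - 2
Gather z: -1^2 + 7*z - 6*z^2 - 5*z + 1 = -6*z^2 + 2*z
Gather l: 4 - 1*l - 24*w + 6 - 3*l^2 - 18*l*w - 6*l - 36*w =-3*l^2 + l*(-18*w - 7) - 60*w + 10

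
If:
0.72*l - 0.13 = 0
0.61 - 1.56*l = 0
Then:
No Solution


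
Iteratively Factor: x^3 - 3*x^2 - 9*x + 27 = (x - 3)*(x^2 - 9) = (x - 3)*(x + 3)*(x - 3)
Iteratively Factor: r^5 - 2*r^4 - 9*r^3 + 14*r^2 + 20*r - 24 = (r + 2)*(r^4 - 4*r^3 - r^2 + 16*r - 12) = (r + 2)^2*(r^3 - 6*r^2 + 11*r - 6) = (r - 1)*(r + 2)^2*(r^2 - 5*r + 6) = (r - 2)*(r - 1)*(r + 2)^2*(r - 3)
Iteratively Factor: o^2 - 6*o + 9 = (o - 3)*(o - 3)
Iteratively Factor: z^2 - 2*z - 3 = (z - 3)*(z + 1)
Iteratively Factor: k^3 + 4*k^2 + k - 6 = (k - 1)*(k^2 + 5*k + 6) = (k - 1)*(k + 3)*(k + 2)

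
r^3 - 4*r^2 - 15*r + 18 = (r - 6)*(r - 1)*(r + 3)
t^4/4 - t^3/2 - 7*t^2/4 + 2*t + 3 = (t/4 + 1/2)*(t - 3)*(t - 2)*(t + 1)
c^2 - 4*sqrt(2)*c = c*(c - 4*sqrt(2))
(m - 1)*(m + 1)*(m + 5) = m^3 + 5*m^2 - m - 5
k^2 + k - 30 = (k - 5)*(k + 6)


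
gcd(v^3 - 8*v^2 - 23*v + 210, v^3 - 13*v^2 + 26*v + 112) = v - 7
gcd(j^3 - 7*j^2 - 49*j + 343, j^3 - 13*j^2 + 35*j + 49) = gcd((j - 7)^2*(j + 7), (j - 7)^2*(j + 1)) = j^2 - 14*j + 49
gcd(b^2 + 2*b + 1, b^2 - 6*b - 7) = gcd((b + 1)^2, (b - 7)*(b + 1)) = b + 1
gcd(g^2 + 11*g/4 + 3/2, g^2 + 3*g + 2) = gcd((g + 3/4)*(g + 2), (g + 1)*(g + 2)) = g + 2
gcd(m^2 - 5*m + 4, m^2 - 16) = m - 4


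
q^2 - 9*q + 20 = (q - 5)*(q - 4)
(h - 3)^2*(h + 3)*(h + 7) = h^4 + 4*h^3 - 30*h^2 - 36*h + 189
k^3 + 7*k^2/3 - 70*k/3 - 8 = (k - 4)*(k + 1/3)*(k + 6)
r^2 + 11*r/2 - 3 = (r - 1/2)*(r + 6)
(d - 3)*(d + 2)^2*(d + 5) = d^4 + 6*d^3 - 3*d^2 - 52*d - 60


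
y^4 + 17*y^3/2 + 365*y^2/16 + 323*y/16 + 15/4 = (y + 1/4)*(y + 5/4)*(y + 3)*(y + 4)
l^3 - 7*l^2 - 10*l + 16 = (l - 8)*(l - 1)*(l + 2)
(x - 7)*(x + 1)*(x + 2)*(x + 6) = x^4 + 2*x^3 - 43*x^2 - 128*x - 84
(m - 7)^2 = m^2 - 14*m + 49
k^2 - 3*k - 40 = (k - 8)*(k + 5)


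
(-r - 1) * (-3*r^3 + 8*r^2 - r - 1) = 3*r^4 - 5*r^3 - 7*r^2 + 2*r + 1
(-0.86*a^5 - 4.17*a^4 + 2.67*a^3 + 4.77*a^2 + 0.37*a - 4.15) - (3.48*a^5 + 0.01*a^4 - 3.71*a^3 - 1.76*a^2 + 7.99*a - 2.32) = -4.34*a^5 - 4.18*a^4 + 6.38*a^3 + 6.53*a^2 - 7.62*a - 1.83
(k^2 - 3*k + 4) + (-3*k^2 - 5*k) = -2*k^2 - 8*k + 4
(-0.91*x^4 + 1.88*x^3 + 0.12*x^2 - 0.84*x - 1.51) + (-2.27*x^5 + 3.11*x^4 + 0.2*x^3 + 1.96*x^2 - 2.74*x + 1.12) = -2.27*x^5 + 2.2*x^4 + 2.08*x^3 + 2.08*x^2 - 3.58*x - 0.39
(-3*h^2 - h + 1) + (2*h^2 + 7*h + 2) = -h^2 + 6*h + 3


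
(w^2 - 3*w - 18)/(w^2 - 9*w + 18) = (w + 3)/(w - 3)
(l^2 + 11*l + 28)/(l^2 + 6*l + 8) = (l + 7)/(l + 2)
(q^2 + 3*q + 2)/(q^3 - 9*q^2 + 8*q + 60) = (q + 1)/(q^2 - 11*q + 30)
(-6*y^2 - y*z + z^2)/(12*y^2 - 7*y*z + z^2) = (-2*y - z)/(4*y - z)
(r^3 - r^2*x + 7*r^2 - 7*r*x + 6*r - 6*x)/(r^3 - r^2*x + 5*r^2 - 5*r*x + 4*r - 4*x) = (r + 6)/(r + 4)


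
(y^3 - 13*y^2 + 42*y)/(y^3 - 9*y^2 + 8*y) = (y^2 - 13*y + 42)/(y^2 - 9*y + 8)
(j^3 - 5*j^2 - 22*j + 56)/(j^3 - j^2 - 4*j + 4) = (j^2 - 3*j - 28)/(j^2 + j - 2)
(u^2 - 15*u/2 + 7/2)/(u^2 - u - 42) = (u - 1/2)/(u + 6)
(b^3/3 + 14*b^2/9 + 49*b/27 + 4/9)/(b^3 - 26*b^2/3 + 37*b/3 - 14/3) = (9*b^3 + 42*b^2 + 49*b + 12)/(9*(3*b^3 - 26*b^2 + 37*b - 14))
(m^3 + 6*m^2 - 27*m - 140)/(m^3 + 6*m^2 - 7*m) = (m^2 - m - 20)/(m*(m - 1))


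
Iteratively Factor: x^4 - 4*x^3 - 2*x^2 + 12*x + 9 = (x - 3)*(x^3 - x^2 - 5*x - 3) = (x - 3)*(x + 1)*(x^2 - 2*x - 3) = (x - 3)*(x + 1)^2*(x - 3)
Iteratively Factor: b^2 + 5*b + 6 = (b + 3)*(b + 2)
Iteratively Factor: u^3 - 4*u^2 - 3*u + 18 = (u + 2)*(u^2 - 6*u + 9) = (u - 3)*(u + 2)*(u - 3)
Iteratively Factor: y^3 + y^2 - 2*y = (y)*(y^2 + y - 2) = y*(y + 2)*(y - 1)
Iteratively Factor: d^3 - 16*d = (d - 4)*(d^2 + 4*d) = d*(d - 4)*(d + 4)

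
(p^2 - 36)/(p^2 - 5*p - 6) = (p + 6)/(p + 1)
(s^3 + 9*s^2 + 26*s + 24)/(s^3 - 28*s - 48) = (s + 3)/(s - 6)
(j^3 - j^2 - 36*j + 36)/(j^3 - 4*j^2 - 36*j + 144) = (j - 1)/(j - 4)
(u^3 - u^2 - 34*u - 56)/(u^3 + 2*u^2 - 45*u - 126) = (u^2 + 6*u + 8)/(u^2 + 9*u + 18)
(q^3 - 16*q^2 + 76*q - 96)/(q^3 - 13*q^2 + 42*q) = (q^2 - 10*q + 16)/(q*(q - 7))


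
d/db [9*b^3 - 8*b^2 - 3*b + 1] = 27*b^2 - 16*b - 3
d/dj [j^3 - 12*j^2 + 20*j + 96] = 3*j^2 - 24*j + 20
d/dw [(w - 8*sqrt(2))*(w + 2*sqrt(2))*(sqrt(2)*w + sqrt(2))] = 3*sqrt(2)*w^2 - 24*w + 2*sqrt(2)*w - 32*sqrt(2) - 12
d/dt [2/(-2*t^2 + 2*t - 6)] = (2*t - 1)/(t^2 - t + 3)^2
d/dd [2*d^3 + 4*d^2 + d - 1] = 6*d^2 + 8*d + 1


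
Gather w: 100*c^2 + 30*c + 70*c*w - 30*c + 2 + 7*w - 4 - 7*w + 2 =100*c^2 + 70*c*w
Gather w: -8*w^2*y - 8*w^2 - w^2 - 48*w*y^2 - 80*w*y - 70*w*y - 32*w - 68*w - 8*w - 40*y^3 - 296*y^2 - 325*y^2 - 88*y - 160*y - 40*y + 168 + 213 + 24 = w^2*(-8*y - 9) + w*(-48*y^2 - 150*y - 108) - 40*y^3 - 621*y^2 - 288*y + 405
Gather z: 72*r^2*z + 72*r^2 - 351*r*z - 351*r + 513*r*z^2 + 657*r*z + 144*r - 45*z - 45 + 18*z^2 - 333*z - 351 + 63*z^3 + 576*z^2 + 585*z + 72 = 72*r^2 - 207*r + 63*z^3 + z^2*(513*r + 594) + z*(72*r^2 + 306*r + 207) - 324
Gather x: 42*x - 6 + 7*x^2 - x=7*x^2 + 41*x - 6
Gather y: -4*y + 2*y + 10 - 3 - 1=6 - 2*y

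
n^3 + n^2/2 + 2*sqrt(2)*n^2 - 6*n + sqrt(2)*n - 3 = (n + 1/2)*(n - sqrt(2))*(n + 3*sqrt(2))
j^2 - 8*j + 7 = (j - 7)*(j - 1)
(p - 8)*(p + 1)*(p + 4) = p^3 - 3*p^2 - 36*p - 32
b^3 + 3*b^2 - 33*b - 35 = (b - 5)*(b + 1)*(b + 7)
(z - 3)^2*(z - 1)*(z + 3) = z^4 - 4*z^3 - 6*z^2 + 36*z - 27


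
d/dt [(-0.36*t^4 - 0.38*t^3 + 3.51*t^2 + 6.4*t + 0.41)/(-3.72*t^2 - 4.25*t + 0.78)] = (2.6784*t^5 + 6.0036*t^4 + 2.1068*t^3 + 8.0013*t^2 + 8.526*t + 6.7345)/(13.8384*t^4 + 31.62*t^3 + 12.2593*t^2 - 6.63*t + 0.6084)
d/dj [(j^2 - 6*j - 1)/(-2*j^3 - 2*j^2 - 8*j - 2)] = (j^4 - 12*j^3 - 13*j^2 - 4*j + 2)/(2*(j^6 + 2*j^5 + 9*j^4 + 10*j^3 + 18*j^2 + 8*j + 1))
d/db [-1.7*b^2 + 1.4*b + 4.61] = 1.4 - 3.4*b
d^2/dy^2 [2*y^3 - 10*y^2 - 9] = 12*y - 20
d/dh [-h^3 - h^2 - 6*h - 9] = -3*h^2 - 2*h - 6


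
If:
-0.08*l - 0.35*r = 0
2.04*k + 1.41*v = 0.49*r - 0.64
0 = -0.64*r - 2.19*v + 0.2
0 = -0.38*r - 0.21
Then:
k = -0.62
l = 2.42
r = -0.55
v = 0.25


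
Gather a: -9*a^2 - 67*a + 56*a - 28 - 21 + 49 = -9*a^2 - 11*a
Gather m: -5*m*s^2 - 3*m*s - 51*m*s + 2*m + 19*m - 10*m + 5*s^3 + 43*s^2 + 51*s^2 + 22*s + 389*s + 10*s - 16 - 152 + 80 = m*(-5*s^2 - 54*s + 11) + 5*s^3 + 94*s^2 + 421*s - 88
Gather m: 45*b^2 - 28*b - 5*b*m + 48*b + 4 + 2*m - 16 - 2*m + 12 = 45*b^2 - 5*b*m + 20*b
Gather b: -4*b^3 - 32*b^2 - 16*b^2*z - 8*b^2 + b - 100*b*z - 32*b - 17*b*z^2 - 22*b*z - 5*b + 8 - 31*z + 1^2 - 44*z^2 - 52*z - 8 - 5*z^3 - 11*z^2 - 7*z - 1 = -4*b^3 + b^2*(-16*z - 40) + b*(-17*z^2 - 122*z - 36) - 5*z^3 - 55*z^2 - 90*z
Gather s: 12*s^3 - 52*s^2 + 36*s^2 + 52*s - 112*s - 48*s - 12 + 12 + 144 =12*s^3 - 16*s^2 - 108*s + 144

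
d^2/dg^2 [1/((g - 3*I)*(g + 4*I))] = 2*((g - 3*I)^2 + (g - 3*I)*(g + 4*I) + (g + 4*I)^2)/((g - 3*I)^3*(g + 4*I)^3)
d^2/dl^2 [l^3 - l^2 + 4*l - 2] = 6*l - 2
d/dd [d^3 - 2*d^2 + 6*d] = 3*d^2 - 4*d + 6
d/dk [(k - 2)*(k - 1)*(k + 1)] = 3*k^2 - 4*k - 1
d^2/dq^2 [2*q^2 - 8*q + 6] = 4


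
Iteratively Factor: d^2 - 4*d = (d - 4)*(d)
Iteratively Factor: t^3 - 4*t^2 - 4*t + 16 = (t + 2)*(t^2 - 6*t + 8) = (t - 2)*(t + 2)*(t - 4)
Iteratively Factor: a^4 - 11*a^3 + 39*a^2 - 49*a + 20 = (a - 1)*(a^3 - 10*a^2 + 29*a - 20) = (a - 4)*(a - 1)*(a^2 - 6*a + 5) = (a - 4)*(a - 1)^2*(a - 5)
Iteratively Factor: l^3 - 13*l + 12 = (l + 4)*(l^2 - 4*l + 3) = (l - 1)*(l + 4)*(l - 3)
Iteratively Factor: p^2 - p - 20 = (p + 4)*(p - 5)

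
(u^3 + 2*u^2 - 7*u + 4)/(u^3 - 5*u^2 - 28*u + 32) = (u - 1)/(u - 8)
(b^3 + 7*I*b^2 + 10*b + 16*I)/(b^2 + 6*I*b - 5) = (b^2 + 6*I*b + 16)/(b + 5*I)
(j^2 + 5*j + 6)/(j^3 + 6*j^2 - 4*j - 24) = (j + 3)/(j^2 + 4*j - 12)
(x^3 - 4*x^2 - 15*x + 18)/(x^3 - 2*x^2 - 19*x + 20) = (x^2 - 3*x - 18)/(x^2 - x - 20)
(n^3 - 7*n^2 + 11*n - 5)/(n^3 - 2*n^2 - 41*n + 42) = (n^2 - 6*n + 5)/(n^2 - n - 42)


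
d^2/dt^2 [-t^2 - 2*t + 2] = -2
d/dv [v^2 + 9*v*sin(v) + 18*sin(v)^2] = 9*v*cos(v) + 2*v + 9*sin(v) + 18*sin(2*v)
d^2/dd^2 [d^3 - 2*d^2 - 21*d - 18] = 6*d - 4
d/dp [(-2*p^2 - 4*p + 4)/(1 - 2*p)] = 4*(p^2 - p + 1)/(4*p^2 - 4*p + 1)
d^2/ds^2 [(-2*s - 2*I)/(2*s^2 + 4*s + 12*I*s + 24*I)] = 2*(-4*(s + I)*(s + 1 + 3*I)^2 + (3*s + 2 + 7*I)*(s^2 + 2*s + 6*I*s + 12*I))/(s^2 + 2*s + 6*I*s + 12*I)^3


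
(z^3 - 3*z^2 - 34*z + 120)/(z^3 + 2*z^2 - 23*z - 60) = (z^2 + 2*z - 24)/(z^2 + 7*z + 12)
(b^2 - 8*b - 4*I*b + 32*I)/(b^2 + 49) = (b^2 - 8*b - 4*I*b + 32*I)/(b^2 + 49)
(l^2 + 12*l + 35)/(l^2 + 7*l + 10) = (l + 7)/(l + 2)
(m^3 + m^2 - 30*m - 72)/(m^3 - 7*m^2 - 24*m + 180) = (m^2 + 7*m + 12)/(m^2 - m - 30)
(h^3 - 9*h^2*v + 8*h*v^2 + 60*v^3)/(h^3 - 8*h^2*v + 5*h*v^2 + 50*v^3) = (-h + 6*v)/(-h + 5*v)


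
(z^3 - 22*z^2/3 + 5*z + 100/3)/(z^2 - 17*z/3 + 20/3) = (3*z^2 - 10*z - 25)/(3*z - 5)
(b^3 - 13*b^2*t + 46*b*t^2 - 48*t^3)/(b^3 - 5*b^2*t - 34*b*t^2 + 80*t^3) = (b - 3*t)/(b + 5*t)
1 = 1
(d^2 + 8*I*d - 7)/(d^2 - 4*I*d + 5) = (d + 7*I)/(d - 5*I)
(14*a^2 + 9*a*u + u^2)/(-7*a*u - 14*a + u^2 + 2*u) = (14*a^2 + 9*a*u + u^2)/(-7*a*u - 14*a + u^2 + 2*u)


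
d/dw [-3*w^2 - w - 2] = -6*w - 1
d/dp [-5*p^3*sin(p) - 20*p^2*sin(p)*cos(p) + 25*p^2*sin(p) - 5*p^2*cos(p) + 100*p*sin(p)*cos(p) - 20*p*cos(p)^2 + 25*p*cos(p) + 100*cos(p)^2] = -5*p^3*cos(p) - 10*p^2*sin(p) + 25*p^2*cos(p) - 20*p^2*cos(2*p) + 25*p*sin(p) - 10*p*cos(p) + 100*p*cos(2*p) - 50*sin(2*p) + 25*cos(p) - 10*cos(2*p) - 10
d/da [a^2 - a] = 2*a - 1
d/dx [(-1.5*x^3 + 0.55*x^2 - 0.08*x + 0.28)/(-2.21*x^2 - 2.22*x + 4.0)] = (3.315*x^4 + 6.66*x^3 - 19.3978*x^2 + 5.6376*x + 0.3016)/(4.8841*x^4 + 9.8124*x^3 - 12.7516*x^2 - 17.76*x + 16.0)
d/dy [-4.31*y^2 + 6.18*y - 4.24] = 6.18 - 8.62*y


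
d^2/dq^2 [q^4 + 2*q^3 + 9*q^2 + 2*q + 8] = 12*q^2 + 12*q + 18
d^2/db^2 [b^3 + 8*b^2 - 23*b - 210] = 6*b + 16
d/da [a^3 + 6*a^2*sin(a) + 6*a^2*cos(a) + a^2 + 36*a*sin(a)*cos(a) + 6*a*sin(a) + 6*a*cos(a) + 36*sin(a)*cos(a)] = 6*sqrt(2)*a^2*cos(a + pi/4) + 3*a^2 + 6*a*sin(a) + 18*a*cos(a) + 36*a*cos(2*a) + 2*a + 18*sin(2*a) + 6*sqrt(2)*sin(a + pi/4) + 36*cos(2*a)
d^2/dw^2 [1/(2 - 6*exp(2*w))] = (-18*exp(2*w) - 6)*exp(2*w)/(3*exp(2*w) - 1)^3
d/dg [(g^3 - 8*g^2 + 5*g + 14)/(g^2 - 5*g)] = (g^4 - 10*g^3 + 35*g^2 - 28*g + 70)/(g^2*(g^2 - 10*g + 25))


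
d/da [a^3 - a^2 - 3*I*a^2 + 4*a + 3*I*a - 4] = 3*a^2 - 2*a - 6*I*a + 4 + 3*I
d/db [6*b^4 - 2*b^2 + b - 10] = 24*b^3 - 4*b + 1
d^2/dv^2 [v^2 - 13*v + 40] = 2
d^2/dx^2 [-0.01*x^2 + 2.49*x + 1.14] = -0.0200000000000000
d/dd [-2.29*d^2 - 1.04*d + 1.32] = -4.58*d - 1.04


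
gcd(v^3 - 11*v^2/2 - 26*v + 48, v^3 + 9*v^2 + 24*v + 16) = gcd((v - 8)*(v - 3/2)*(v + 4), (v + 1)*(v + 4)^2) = v + 4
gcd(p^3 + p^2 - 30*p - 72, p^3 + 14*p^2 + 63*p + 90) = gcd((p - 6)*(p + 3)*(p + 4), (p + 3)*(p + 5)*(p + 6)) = p + 3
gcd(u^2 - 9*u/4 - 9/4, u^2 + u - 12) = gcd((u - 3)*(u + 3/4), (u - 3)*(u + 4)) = u - 3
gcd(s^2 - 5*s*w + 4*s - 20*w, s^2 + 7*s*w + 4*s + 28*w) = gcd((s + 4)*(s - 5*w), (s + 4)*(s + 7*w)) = s + 4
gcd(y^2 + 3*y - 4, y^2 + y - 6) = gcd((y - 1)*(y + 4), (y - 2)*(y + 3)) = 1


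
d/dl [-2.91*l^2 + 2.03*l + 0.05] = 2.03 - 5.82*l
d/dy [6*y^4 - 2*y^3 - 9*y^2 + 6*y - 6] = 24*y^3 - 6*y^2 - 18*y + 6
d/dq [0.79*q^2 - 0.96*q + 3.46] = 1.58*q - 0.96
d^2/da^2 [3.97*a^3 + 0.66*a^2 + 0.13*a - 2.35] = 23.82*a + 1.32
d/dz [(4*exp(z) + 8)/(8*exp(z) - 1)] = -68*exp(z)/(8*exp(z) - 1)^2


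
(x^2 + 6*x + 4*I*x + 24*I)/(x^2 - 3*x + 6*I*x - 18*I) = (x^2 + x*(6 + 4*I) + 24*I)/(x^2 + x*(-3 + 6*I) - 18*I)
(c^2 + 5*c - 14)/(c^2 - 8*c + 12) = (c + 7)/(c - 6)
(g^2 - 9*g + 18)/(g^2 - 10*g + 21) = (g - 6)/(g - 7)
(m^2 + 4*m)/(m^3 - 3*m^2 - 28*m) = 1/(m - 7)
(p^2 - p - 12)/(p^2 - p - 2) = (-p^2 + p + 12)/(-p^2 + p + 2)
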